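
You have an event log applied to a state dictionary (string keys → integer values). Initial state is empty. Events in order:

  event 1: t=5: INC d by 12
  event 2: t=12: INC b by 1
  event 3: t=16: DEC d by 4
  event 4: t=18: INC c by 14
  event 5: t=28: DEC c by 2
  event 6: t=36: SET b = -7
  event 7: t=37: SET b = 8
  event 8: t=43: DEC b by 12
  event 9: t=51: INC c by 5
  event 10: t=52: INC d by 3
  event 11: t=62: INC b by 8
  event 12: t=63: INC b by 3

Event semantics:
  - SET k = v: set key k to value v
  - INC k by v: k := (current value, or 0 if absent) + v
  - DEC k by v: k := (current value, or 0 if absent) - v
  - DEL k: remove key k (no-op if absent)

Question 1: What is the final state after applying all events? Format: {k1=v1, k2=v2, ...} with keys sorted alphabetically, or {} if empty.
  after event 1 (t=5: INC d by 12): {d=12}
  after event 2 (t=12: INC b by 1): {b=1, d=12}
  after event 3 (t=16: DEC d by 4): {b=1, d=8}
  after event 4 (t=18: INC c by 14): {b=1, c=14, d=8}
  after event 5 (t=28: DEC c by 2): {b=1, c=12, d=8}
  after event 6 (t=36: SET b = -7): {b=-7, c=12, d=8}
  after event 7 (t=37: SET b = 8): {b=8, c=12, d=8}
  after event 8 (t=43: DEC b by 12): {b=-4, c=12, d=8}
  after event 9 (t=51: INC c by 5): {b=-4, c=17, d=8}
  after event 10 (t=52: INC d by 3): {b=-4, c=17, d=11}
  after event 11 (t=62: INC b by 8): {b=4, c=17, d=11}
  after event 12 (t=63: INC b by 3): {b=7, c=17, d=11}

Answer: {b=7, c=17, d=11}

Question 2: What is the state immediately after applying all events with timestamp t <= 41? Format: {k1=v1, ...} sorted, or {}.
Answer: {b=8, c=12, d=8}

Derivation:
Apply events with t <= 41 (7 events):
  after event 1 (t=5: INC d by 12): {d=12}
  after event 2 (t=12: INC b by 1): {b=1, d=12}
  after event 3 (t=16: DEC d by 4): {b=1, d=8}
  after event 4 (t=18: INC c by 14): {b=1, c=14, d=8}
  after event 5 (t=28: DEC c by 2): {b=1, c=12, d=8}
  after event 6 (t=36: SET b = -7): {b=-7, c=12, d=8}
  after event 7 (t=37: SET b = 8): {b=8, c=12, d=8}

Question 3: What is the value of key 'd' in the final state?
Answer: 11

Derivation:
Track key 'd' through all 12 events:
  event 1 (t=5: INC d by 12): d (absent) -> 12
  event 2 (t=12: INC b by 1): d unchanged
  event 3 (t=16: DEC d by 4): d 12 -> 8
  event 4 (t=18: INC c by 14): d unchanged
  event 5 (t=28: DEC c by 2): d unchanged
  event 6 (t=36: SET b = -7): d unchanged
  event 7 (t=37: SET b = 8): d unchanged
  event 8 (t=43: DEC b by 12): d unchanged
  event 9 (t=51: INC c by 5): d unchanged
  event 10 (t=52: INC d by 3): d 8 -> 11
  event 11 (t=62: INC b by 8): d unchanged
  event 12 (t=63: INC b by 3): d unchanged
Final: d = 11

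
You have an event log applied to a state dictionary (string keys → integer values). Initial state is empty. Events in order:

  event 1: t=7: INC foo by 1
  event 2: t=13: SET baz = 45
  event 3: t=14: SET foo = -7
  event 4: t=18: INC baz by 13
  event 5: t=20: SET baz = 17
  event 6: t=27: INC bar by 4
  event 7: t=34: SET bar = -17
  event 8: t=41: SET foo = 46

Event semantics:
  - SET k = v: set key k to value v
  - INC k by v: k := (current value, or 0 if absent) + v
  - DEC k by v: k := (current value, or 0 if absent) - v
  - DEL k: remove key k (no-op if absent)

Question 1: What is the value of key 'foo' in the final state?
Answer: 46

Derivation:
Track key 'foo' through all 8 events:
  event 1 (t=7: INC foo by 1): foo (absent) -> 1
  event 2 (t=13: SET baz = 45): foo unchanged
  event 3 (t=14: SET foo = -7): foo 1 -> -7
  event 4 (t=18: INC baz by 13): foo unchanged
  event 5 (t=20: SET baz = 17): foo unchanged
  event 6 (t=27: INC bar by 4): foo unchanged
  event 7 (t=34: SET bar = -17): foo unchanged
  event 8 (t=41: SET foo = 46): foo -7 -> 46
Final: foo = 46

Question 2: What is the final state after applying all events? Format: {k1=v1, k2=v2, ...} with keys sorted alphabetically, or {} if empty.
  after event 1 (t=7: INC foo by 1): {foo=1}
  after event 2 (t=13: SET baz = 45): {baz=45, foo=1}
  after event 3 (t=14: SET foo = -7): {baz=45, foo=-7}
  after event 4 (t=18: INC baz by 13): {baz=58, foo=-7}
  after event 5 (t=20: SET baz = 17): {baz=17, foo=-7}
  after event 6 (t=27: INC bar by 4): {bar=4, baz=17, foo=-7}
  after event 7 (t=34: SET bar = -17): {bar=-17, baz=17, foo=-7}
  after event 8 (t=41: SET foo = 46): {bar=-17, baz=17, foo=46}

Answer: {bar=-17, baz=17, foo=46}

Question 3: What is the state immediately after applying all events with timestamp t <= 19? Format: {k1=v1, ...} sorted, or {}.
Answer: {baz=58, foo=-7}

Derivation:
Apply events with t <= 19 (4 events):
  after event 1 (t=7: INC foo by 1): {foo=1}
  after event 2 (t=13: SET baz = 45): {baz=45, foo=1}
  after event 3 (t=14: SET foo = -7): {baz=45, foo=-7}
  after event 4 (t=18: INC baz by 13): {baz=58, foo=-7}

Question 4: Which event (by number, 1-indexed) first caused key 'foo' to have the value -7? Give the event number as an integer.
Looking for first event where foo becomes -7:
  event 1: foo = 1
  event 2: foo = 1
  event 3: foo 1 -> -7  <-- first match

Answer: 3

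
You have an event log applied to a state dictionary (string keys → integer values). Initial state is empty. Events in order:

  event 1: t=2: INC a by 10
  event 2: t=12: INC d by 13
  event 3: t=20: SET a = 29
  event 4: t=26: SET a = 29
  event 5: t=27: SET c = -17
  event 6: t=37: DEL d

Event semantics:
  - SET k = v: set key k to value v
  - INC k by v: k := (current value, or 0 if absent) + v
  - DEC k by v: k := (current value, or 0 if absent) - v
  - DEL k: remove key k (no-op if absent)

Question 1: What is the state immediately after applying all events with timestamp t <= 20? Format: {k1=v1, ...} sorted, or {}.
Answer: {a=29, d=13}

Derivation:
Apply events with t <= 20 (3 events):
  after event 1 (t=2: INC a by 10): {a=10}
  after event 2 (t=12: INC d by 13): {a=10, d=13}
  after event 3 (t=20: SET a = 29): {a=29, d=13}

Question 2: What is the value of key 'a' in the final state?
Answer: 29

Derivation:
Track key 'a' through all 6 events:
  event 1 (t=2: INC a by 10): a (absent) -> 10
  event 2 (t=12: INC d by 13): a unchanged
  event 3 (t=20: SET a = 29): a 10 -> 29
  event 4 (t=26: SET a = 29): a 29 -> 29
  event 5 (t=27: SET c = -17): a unchanged
  event 6 (t=37: DEL d): a unchanged
Final: a = 29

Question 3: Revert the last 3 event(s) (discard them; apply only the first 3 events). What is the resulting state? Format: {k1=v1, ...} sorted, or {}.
Keep first 3 events (discard last 3):
  after event 1 (t=2: INC a by 10): {a=10}
  after event 2 (t=12: INC d by 13): {a=10, d=13}
  after event 3 (t=20: SET a = 29): {a=29, d=13}

Answer: {a=29, d=13}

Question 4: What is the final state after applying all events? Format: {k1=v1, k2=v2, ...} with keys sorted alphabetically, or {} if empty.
Answer: {a=29, c=-17}

Derivation:
  after event 1 (t=2: INC a by 10): {a=10}
  after event 2 (t=12: INC d by 13): {a=10, d=13}
  after event 3 (t=20: SET a = 29): {a=29, d=13}
  after event 4 (t=26: SET a = 29): {a=29, d=13}
  after event 5 (t=27: SET c = -17): {a=29, c=-17, d=13}
  after event 6 (t=37: DEL d): {a=29, c=-17}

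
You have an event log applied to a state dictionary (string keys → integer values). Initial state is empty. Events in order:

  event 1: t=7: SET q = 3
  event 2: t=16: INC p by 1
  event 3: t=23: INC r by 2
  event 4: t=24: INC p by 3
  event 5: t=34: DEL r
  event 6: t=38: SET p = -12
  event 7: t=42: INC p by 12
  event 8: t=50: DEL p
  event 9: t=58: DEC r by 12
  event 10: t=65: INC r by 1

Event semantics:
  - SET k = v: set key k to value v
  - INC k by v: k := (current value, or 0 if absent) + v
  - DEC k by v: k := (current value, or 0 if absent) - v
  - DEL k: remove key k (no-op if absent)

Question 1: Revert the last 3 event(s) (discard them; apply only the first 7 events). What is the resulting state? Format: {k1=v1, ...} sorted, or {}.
Answer: {p=0, q=3}

Derivation:
Keep first 7 events (discard last 3):
  after event 1 (t=7: SET q = 3): {q=3}
  after event 2 (t=16: INC p by 1): {p=1, q=3}
  after event 3 (t=23: INC r by 2): {p=1, q=3, r=2}
  after event 4 (t=24: INC p by 3): {p=4, q=3, r=2}
  after event 5 (t=34: DEL r): {p=4, q=3}
  after event 6 (t=38: SET p = -12): {p=-12, q=3}
  after event 7 (t=42: INC p by 12): {p=0, q=3}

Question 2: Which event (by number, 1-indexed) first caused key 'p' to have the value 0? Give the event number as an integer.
Answer: 7

Derivation:
Looking for first event where p becomes 0:
  event 2: p = 1
  event 3: p = 1
  event 4: p = 4
  event 5: p = 4
  event 6: p = -12
  event 7: p -12 -> 0  <-- first match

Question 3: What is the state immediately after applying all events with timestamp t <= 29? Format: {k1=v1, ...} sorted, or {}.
Answer: {p=4, q=3, r=2}

Derivation:
Apply events with t <= 29 (4 events):
  after event 1 (t=7: SET q = 3): {q=3}
  after event 2 (t=16: INC p by 1): {p=1, q=3}
  after event 3 (t=23: INC r by 2): {p=1, q=3, r=2}
  after event 4 (t=24: INC p by 3): {p=4, q=3, r=2}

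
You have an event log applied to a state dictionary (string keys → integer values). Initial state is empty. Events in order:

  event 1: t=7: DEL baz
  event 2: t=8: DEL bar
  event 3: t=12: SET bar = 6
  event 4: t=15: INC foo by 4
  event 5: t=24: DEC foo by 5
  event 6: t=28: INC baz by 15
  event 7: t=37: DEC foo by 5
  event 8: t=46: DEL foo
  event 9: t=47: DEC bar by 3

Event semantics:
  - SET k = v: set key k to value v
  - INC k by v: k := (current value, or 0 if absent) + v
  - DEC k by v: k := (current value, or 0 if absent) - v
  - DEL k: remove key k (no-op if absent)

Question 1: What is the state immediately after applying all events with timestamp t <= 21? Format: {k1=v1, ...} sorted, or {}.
Apply events with t <= 21 (4 events):
  after event 1 (t=7: DEL baz): {}
  after event 2 (t=8: DEL bar): {}
  after event 3 (t=12: SET bar = 6): {bar=6}
  after event 4 (t=15: INC foo by 4): {bar=6, foo=4}

Answer: {bar=6, foo=4}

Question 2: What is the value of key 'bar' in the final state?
Track key 'bar' through all 9 events:
  event 1 (t=7: DEL baz): bar unchanged
  event 2 (t=8: DEL bar): bar (absent) -> (absent)
  event 3 (t=12: SET bar = 6): bar (absent) -> 6
  event 4 (t=15: INC foo by 4): bar unchanged
  event 5 (t=24: DEC foo by 5): bar unchanged
  event 6 (t=28: INC baz by 15): bar unchanged
  event 7 (t=37: DEC foo by 5): bar unchanged
  event 8 (t=46: DEL foo): bar unchanged
  event 9 (t=47: DEC bar by 3): bar 6 -> 3
Final: bar = 3

Answer: 3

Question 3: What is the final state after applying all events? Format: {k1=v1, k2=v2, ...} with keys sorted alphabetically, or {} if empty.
  after event 1 (t=7: DEL baz): {}
  after event 2 (t=8: DEL bar): {}
  after event 3 (t=12: SET bar = 6): {bar=6}
  after event 4 (t=15: INC foo by 4): {bar=6, foo=4}
  after event 5 (t=24: DEC foo by 5): {bar=6, foo=-1}
  after event 6 (t=28: INC baz by 15): {bar=6, baz=15, foo=-1}
  after event 7 (t=37: DEC foo by 5): {bar=6, baz=15, foo=-6}
  after event 8 (t=46: DEL foo): {bar=6, baz=15}
  after event 9 (t=47: DEC bar by 3): {bar=3, baz=15}

Answer: {bar=3, baz=15}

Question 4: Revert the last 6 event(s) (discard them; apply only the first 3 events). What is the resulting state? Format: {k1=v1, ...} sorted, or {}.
Answer: {bar=6}

Derivation:
Keep first 3 events (discard last 6):
  after event 1 (t=7: DEL baz): {}
  after event 2 (t=8: DEL bar): {}
  after event 3 (t=12: SET bar = 6): {bar=6}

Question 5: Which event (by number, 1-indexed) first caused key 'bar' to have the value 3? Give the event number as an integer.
Answer: 9

Derivation:
Looking for first event where bar becomes 3:
  event 3: bar = 6
  event 4: bar = 6
  event 5: bar = 6
  event 6: bar = 6
  event 7: bar = 6
  event 8: bar = 6
  event 9: bar 6 -> 3  <-- first match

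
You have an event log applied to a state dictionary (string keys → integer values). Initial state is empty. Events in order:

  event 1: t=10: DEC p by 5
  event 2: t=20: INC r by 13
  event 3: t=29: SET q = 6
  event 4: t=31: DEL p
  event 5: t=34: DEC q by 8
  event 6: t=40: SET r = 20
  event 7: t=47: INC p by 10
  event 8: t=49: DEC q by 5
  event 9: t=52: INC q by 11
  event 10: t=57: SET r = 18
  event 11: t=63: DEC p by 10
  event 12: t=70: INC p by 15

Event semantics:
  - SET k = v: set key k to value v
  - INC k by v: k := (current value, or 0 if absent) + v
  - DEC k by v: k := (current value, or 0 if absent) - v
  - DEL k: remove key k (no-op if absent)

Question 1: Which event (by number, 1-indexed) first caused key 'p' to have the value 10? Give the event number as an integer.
Answer: 7

Derivation:
Looking for first event where p becomes 10:
  event 1: p = -5
  event 2: p = -5
  event 3: p = -5
  event 4: p = (absent)
  event 7: p (absent) -> 10  <-- first match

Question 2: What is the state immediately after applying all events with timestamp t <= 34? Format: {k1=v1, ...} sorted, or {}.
Answer: {q=-2, r=13}

Derivation:
Apply events with t <= 34 (5 events):
  after event 1 (t=10: DEC p by 5): {p=-5}
  after event 2 (t=20: INC r by 13): {p=-5, r=13}
  after event 3 (t=29: SET q = 6): {p=-5, q=6, r=13}
  after event 4 (t=31: DEL p): {q=6, r=13}
  after event 5 (t=34: DEC q by 8): {q=-2, r=13}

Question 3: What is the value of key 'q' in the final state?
Track key 'q' through all 12 events:
  event 1 (t=10: DEC p by 5): q unchanged
  event 2 (t=20: INC r by 13): q unchanged
  event 3 (t=29: SET q = 6): q (absent) -> 6
  event 4 (t=31: DEL p): q unchanged
  event 5 (t=34: DEC q by 8): q 6 -> -2
  event 6 (t=40: SET r = 20): q unchanged
  event 7 (t=47: INC p by 10): q unchanged
  event 8 (t=49: DEC q by 5): q -2 -> -7
  event 9 (t=52: INC q by 11): q -7 -> 4
  event 10 (t=57: SET r = 18): q unchanged
  event 11 (t=63: DEC p by 10): q unchanged
  event 12 (t=70: INC p by 15): q unchanged
Final: q = 4

Answer: 4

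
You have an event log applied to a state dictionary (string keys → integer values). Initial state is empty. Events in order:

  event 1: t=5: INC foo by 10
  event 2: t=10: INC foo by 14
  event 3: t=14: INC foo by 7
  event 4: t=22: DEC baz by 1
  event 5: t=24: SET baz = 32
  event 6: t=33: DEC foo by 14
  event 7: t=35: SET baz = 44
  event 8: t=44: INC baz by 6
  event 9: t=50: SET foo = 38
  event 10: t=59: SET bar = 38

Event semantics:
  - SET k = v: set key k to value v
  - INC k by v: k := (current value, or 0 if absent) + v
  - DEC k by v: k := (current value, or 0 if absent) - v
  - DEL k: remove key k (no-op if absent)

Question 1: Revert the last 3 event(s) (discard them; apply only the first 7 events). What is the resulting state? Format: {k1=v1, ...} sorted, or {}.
Answer: {baz=44, foo=17}

Derivation:
Keep first 7 events (discard last 3):
  after event 1 (t=5: INC foo by 10): {foo=10}
  after event 2 (t=10: INC foo by 14): {foo=24}
  after event 3 (t=14: INC foo by 7): {foo=31}
  after event 4 (t=22: DEC baz by 1): {baz=-1, foo=31}
  after event 5 (t=24: SET baz = 32): {baz=32, foo=31}
  after event 6 (t=33: DEC foo by 14): {baz=32, foo=17}
  after event 7 (t=35: SET baz = 44): {baz=44, foo=17}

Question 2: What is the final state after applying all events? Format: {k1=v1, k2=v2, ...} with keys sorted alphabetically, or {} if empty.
  after event 1 (t=5: INC foo by 10): {foo=10}
  after event 2 (t=10: INC foo by 14): {foo=24}
  after event 3 (t=14: INC foo by 7): {foo=31}
  after event 4 (t=22: DEC baz by 1): {baz=-1, foo=31}
  after event 5 (t=24: SET baz = 32): {baz=32, foo=31}
  after event 6 (t=33: DEC foo by 14): {baz=32, foo=17}
  after event 7 (t=35: SET baz = 44): {baz=44, foo=17}
  after event 8 (t=44: INC baz by 6): {baz=50, foo=17}
  after event 9 (t=50: SET foo = 38): {baz=50, foo=38}
  after event 10 (t=59: SET bar = 38): {bar=38, baz=50, foo=38}

Answer: {bar=38, baz=50, foo=38}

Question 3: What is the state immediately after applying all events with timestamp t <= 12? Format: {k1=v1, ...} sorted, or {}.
Apply events with t <= 12 (2 events):
  after event 1 (t=5: INC foo by 10): {foo=10}
  after event 2 (t=10: INC foo by 14): {foo=24}

Answer: {foo=24}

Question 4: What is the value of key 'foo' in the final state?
Track key 'foo' through all 10 events:
  event 1 (t=5: INC foo by 10): foo (absent) -> 10
  event 2 (t=10: INC foo by 14): foo 10 -> 24
  event 3 (t=14: INC foo by 7): foo 24 -> 31
  event 4 (t=22: DEC baz by 1): foo unchanged
  event 5 (t=24: SET baz = 32): foo unchanged
  event 6 (t=33: DEC foo by 14): foo 31 -> 17
  event 7 (t=35: SET baz = 44): foo unchanged
  event 8 (t=44: INC baz by 6): foo unchanged
  event 9 (t=50: SET foo = 38): foo 17 -> 38
  event 10 (t=59: SET bar = 38): foo unchanged
Final: foo = 38

Answer: 38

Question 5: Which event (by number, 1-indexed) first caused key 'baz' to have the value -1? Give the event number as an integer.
Answer: 4

Derivation:
Looking for first event where baz becomes -1:
  event 4: baz (absent) -> -1  <-- first match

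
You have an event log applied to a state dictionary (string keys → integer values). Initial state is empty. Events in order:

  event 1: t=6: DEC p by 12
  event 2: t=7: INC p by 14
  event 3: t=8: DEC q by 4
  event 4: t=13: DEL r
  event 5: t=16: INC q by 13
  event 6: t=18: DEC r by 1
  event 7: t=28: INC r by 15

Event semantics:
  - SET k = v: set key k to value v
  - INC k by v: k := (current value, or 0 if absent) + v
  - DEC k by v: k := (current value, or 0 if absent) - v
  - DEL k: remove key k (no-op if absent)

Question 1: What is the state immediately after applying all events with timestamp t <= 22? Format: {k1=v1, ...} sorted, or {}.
Answer: {p=2, q=9, r=-1}

Derivation:
Apply events with t <= 22 (6 events):
  after event 1 (t=6: DEC p by 12): {p=-12}
  after event 2 (t=7: INC p by 14): {p=2}
  after event 3 (t=8: DEC q by 4): {p=2, q=-4}
  after event 4 (t=13: DEL r): {p=2, q=-4}
  after event 5 (t=16: INC q by 13): {p=2, q=9}
  after event 6 (t=18: DEC r by 1): {p=2, q=9, r=-1}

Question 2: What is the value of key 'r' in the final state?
Track key 'r' through all 7 events:
  event 1 (t=6: DEC p by 12): r unchanged
  event 2 (t=7: INC p by 14): r unchanged
  event 3 (t=8: DEC q by 4): r unchanged
  event 4 (t=13: DEL r): r (absent) -> (absent)
  event 5 (t=16: INC q by 13): r unchanged
  event 6 (t=18: DEC r by 1): r (absent) -> -1
  event 7 (t=28: INC r by 15): r -1 -> 14
Final: r = 14

Answer: 14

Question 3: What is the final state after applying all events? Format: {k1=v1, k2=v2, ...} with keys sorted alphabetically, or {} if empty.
Answer: {p=2, q=9, r=14}

Derivation:
  after event 1 (t=6: DEC p by 12): {p=-12}
  after event 2 (t=7: INC p by 14): {p=2}
  after event 3 (t=8: DEC q by 4): {p=2, q=-4}
  after event 4 (t=13: DEL r): {p=2, q=-4}
  after event 5 (t=16: INC q by 13): {p=2, q=9}
  after event 6 (t=18: DEC r by 1): {p=2, q=9, r=-1}
  after event 7 (t=28: INC r by 15): {p=2, q=9, r=14}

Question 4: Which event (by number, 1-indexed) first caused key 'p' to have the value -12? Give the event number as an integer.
Answer: 1

Derivation:
Looking for first event where p becomes -12:
  event 1: p (absent) -> -12  <-- first match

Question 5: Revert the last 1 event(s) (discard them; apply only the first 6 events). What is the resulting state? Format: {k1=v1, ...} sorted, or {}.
Answer: {p=2, q=9, r=-1}

Derivation:
Keep first 6 events (discard last 1):
  after event 1 (t=6: DEC p by 12): {p=-12}
  after event 2 (t=7: INC p by 14): {p=2}
  after event 3 (t=8: DEC q by 4): {p=2, q=-4}
  after event 4 (t=13: DEL r): {p=2, q=-4}
  after event 5 (t=16: INC q by 13): {p=2, q=9}
  after event 6 (t=18: DEC r by 1): {p=2, q=9, r=-1}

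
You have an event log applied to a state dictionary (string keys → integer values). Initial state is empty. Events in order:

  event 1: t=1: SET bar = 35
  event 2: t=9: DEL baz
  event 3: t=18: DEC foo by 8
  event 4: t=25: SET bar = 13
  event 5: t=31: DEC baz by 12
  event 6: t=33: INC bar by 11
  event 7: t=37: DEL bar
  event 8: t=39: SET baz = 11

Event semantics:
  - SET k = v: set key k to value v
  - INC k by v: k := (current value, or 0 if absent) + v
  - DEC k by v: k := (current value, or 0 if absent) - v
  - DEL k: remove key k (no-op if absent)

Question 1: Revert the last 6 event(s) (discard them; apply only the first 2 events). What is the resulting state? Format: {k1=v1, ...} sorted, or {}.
Answer: {bar=35}

Derivation:
Keep first 2 events (discard last 6):
  after event 1 (t=1: SET bar = 35): {bar=35}
  after event 2 (t=9: DEL baz): {bar=35}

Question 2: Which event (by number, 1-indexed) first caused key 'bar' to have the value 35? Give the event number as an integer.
Looking for first event where bar becomes 35:
  event 1: bar (absent) -> 35  <-- first match

Answer: 1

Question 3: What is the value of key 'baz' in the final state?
Answer: 11

Derivation:
Track key 'baz' through all 8 events:
  event 1 (t=1: SET bar = 35): baz unchanged
  event 2 (t=9: DEL baz): baz (absent) -> (absent)
  event 3 (t=18: DEC foo by 8): baz unchanged
  event 4 (t=25: SET bar = 13): baz unchanged
  event 5 (t=31: DEC baz by 12): baz (absent) -> -12
  event 6 (t=33: INC bar by 11): baz unchanged
  event 7 (t=37: DEL bar): baz unchanged
  event 8 (t=39: SET baz = 11): baz -12 -> 11
Final: baz = 11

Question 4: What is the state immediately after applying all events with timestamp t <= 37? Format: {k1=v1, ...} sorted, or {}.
Answer: {baz=-12, foo=-8}

Derivation:
Apply events with t <= 37 (7 events):
  after event 1 (t=1: SET bar = 35): {bar=35}
  after event 2 (t=9: DEL baz): {bar=35}
  after event 3 (t=18: DEC foo by 8): {bar=35, foo=-8}
  after event 4 (t=25: SET bar = 13): {bar=13, foo=-8}
  after event 5 (t=31: DEC baz by 12): {bar=13, baz=-12, foo=-8}
  after event 6 (t=33: INC bar by 11): {bar=24, baz=-12, foo=-8}
  after event 7 (t=37: DEL bar): {baz=-12, foo=-8}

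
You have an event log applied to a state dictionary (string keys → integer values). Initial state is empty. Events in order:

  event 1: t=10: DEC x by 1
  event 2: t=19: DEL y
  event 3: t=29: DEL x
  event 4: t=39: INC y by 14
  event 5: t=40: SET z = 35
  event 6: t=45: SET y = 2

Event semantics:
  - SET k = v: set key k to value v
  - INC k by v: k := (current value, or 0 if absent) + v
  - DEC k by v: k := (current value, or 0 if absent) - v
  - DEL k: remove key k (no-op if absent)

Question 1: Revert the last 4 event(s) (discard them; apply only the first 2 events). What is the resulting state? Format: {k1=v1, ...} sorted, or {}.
Keep first 2 events (discard last 4):
  after event 1 (t=10: DEC x by 1): {x=-1}
  after event 2 (t=19: DEL y): {x=-1}

Answer: {x=-1}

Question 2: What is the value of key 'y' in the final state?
Track key 'y' through all 6 events:
  event 1 (t=10: DEC x by 1): y unchanged
  event 2 (t=19: DEL y): y (absent) -> (absent)
  event 3 (t=29: DEL x): y unchanged
  event 4 (t=39: INC y by 14): y (absent) -> 14
  event 5 (t=40: SET z = 35): y unchanged
  event 6 (t=45: SET y = 2): y 14 -> 2
Final: y = 2

Answer: 2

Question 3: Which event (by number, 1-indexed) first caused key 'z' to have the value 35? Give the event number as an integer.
Looking for first event where z becomes 35:
  event 5: z (absent) -> 35  <-- first match

Answer: 5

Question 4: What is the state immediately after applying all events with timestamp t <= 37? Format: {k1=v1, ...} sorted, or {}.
Answer: {}

Derivation:
Apply events with t <= 37 (3 events):
  after event 1 (t=10: DEC x by 1): {x=-1}
  after event 2 (t=19: DEL y): {x=-1}
  after event 3 (t=29: DEL x): {}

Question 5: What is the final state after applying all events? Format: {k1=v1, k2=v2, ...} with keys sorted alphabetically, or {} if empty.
Answer: {y=2, z=35}

Derivation:
  after event 1 (t=10: DEC x by 1): {x=-1}
  after event 2 (t=19: DEL y): {x=-1}
  after event 3 (t=29: DEL x): {}
  after event 4 (t=39: INC y by 14): {y=14}
  after event 5 (t=40: SET z = 35): {y=14, z=35}
  after event 6 (t=45: SET y = 2): {y=2, z=35}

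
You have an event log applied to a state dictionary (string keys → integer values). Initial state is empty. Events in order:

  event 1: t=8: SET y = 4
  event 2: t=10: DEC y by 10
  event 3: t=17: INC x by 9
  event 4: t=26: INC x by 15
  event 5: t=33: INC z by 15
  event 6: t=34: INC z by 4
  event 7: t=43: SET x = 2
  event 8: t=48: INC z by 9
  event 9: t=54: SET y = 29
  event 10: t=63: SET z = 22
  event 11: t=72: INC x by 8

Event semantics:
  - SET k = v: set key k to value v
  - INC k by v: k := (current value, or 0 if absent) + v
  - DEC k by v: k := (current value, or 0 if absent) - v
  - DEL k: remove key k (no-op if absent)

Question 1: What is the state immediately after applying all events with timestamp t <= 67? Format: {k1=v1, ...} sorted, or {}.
Apply events with t <= 67 (10 events):
  after event 1 (t=8: SET y = 4): {y=4}
  after event 2 (t=10: DEC y by 10): {y=-6}
  after event 3 (t=17: INC x by 9): {x=9, y=-6}
  after event 4 (t=26: INC x by 15): {x=24, y=-6}
  after event 5 (t=33: INC z by 15): {x=24, y=-6, z=15}
  after event 6 (t=34: INC z by 4): {x=24, y=-6, z=19}
  after event 7 (t=43: SET x = 2): {x=2, y=-6, z=19}
  after event 8 (t=48: INC z by 9): {x=2, y=-6, z=28}
  after event 9 (t=54: SET y = 29): {x=2, y=29, z=28}
  after event 10 (t=63: SET z = 22): {x=2, y=29, z=22}

Answer: {x=2, y=29, z=22}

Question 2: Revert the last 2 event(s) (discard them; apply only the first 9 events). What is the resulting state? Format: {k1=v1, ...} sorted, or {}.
Keep first 9 events (discard last 2):
  after event 1 (t=8: SET y = 4): {y=4}
  after event 2 (t=10: DEC y by 10): {y=-6}
  after event 3 (t=17: INC x by 9): {x=9, y=-6}
  after event 4 (t=26: INC x by 15): {x=24, y=-6}
  after event 5 (t=33: INC z by 15): {x=24, y=-6, z=15}
  after event 6 (t=34: INC z by 4): {x=24, y=-6, z=19}
  after event 7 (t=43: SET x = 2): {x=2, y=-6, z=19}
  after event 8 (t=48: INC z by 9): {x=2, y=-6, z=28}
  after event 9 (t=54: SET y = 29): {x=2, y=29, z=28}

Answer: {x=2, y=29, z=28}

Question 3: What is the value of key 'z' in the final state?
Track key 'z' through all 11 events:
  event 1 (t=8: SET y = 4): z unchanged
  event 2 (t=10: DEC y by 10): z unchanged
  event 3 (t=17: INC x by 9): z unchanged
  event 4 (t=26: INC x by 15): z unchanged
  event 5 (t=33: INC z by 15): z (absent) -> 15
  event 6 (t=34: INC z by 4): z 15 -> 19
  event 7 (t=43: SET x = 2): z unchanged
  event 8 (t=48: INC z by 9): z 19 -> 28
  event 9 (t=54: SET y = 29): z unchanged
  event 10 (t=63: SET z = 22): z 28 -> 22
  event 11 (t=72: INC x by 8): z unchanged
Final: z = 22

Answer: 22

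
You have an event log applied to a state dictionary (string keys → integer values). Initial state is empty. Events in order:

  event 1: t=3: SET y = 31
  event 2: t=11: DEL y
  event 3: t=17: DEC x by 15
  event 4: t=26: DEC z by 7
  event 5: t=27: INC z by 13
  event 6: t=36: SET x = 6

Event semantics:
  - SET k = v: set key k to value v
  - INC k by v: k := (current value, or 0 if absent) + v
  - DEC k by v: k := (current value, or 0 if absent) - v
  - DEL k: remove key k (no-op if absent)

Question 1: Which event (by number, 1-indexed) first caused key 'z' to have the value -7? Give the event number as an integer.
Looking for first event where z becomes -7:
  event 4: z (absent) -> -7  <-- first match

Answer: 4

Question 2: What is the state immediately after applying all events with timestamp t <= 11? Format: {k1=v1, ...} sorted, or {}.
Apply events with t <= 11 (2 events):
  after event 1 (t=3: SET y = 31): {y=31}
  after event 2 (t=11: DEL y): {}

Answer: {}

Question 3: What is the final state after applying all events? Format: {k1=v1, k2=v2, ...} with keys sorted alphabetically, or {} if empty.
  after event 1 (t=3: SET y = 31): {y=31}
  after event 2 (t=11: DEL y): {}
  after event 3 (t=17: DEC x by 15): {x=-15}
  after event 4 (t=26: DEC z by 7): {x=-15, z=-7}
  after event 5 (t=27: INC z by 13): {x=-15, z=6}
  after event 6 (t=36: SET x = 6): {x=6, z=6}

Answer: {x=6, z=6}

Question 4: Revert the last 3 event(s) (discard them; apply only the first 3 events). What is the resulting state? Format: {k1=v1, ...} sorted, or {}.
Keep first 3 events (discard last 3):
  after event 1 (t=3: SET y = 31): {y=31}
  after event 2 (t=11: DEL y): {}
  after event 3 (t=17: DEC x by 15): {x=-15}

Answer: {x=-15}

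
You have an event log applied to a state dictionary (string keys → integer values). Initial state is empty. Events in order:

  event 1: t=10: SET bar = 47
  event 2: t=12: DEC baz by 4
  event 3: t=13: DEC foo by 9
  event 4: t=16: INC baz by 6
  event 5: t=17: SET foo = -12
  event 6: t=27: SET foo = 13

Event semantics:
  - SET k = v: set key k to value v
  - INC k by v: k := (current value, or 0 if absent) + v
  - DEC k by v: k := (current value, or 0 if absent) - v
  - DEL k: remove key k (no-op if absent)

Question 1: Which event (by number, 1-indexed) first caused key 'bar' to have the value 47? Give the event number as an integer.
Answer: 1

Derivation:
Looking for first event where bar becomes 47:
  event 1: bar (absent) -> 47  <-- first match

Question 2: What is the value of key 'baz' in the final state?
Answer: 2

Derivation:
Track key 'baz' through all 6 events:
  event 1 (t=10: SET bar = 47): baz unchanged
  event 2 (t=12: DEC baz by 4): baz (absent) -> -4
  event 3 (t=13: DEC foo by 9): baz unchanged
  event 4 (t=16: INC baz by 6): baz -4 -> 2
  event 5 (t=17: SET foo = -12): baz unchanged
  event 6 (t=27: SET foo = 13): baz unchanged
Final: baz = 2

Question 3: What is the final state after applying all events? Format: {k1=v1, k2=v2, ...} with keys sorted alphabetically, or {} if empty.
Answer: {bar=47, baz=2, foo=13}

Derivation:
  after event 1 (t=10: SET bar = 47): {bar=47}
  after event 2 (t=12: DEC baz by 4): {bar=47, baz=-4}
  after event 3 (t=13: DEC foo by 9): {bar=47, baz=-4, foo=-9}
  after event 4 (t=16: INC baz by 6): {bar=47, baz=2, foo=-9}
  after event 5 (t=17: SET foo = -12): {bar=47, baz=2, foo=-12}
  after event 6 (t=27: SET foo = 13): {bar=47, baz=2, foo=13}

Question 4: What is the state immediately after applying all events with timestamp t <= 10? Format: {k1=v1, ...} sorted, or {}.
Apply events with t <= 10 (1 events):
  after event 1 (t=10: SET bar = 47): {bar=47}

Answer: {bar=47}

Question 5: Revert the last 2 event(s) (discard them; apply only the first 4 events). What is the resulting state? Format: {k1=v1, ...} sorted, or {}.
Answer: {bar=47, baz=2, foo=-9}

Derivation:
Keep first 4 events (discard last 2):
  after event 1 (t=10: SET bar = 47): {bar=47}
  after event 2 (t=12: DEC baz by 4): {bar=47, baz=-4}
  after event 3 (t=13: DEC foo by 9): {bar=47, baz=-4, foo=-9}
  after event 4 (t=16: INC baz by 6): {bar=47, baz=2, foo=-9}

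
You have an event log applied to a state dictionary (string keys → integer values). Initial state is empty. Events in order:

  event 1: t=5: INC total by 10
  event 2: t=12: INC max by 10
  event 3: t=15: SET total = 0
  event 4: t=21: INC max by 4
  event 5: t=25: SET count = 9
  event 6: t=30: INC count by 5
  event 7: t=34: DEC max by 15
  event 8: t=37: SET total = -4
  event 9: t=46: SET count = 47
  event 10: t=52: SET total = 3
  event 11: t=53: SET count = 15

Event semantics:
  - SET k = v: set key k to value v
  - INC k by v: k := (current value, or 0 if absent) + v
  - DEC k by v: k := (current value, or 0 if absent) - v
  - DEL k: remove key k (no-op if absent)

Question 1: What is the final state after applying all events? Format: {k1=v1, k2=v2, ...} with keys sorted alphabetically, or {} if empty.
Answer: {count=15, max=-1, total=3}

Derivation:
  after event 1 (t=5: INC total by 10): {total=10}
  after event 2 (t=12: INC max by 10): {max=10, total=10}
  after event 3 (t=15: SET total = 0): {max=10, total=0}
  after event 4 (t=21: INC max by 4): {max=14, total=0}
  after event 5 (t=25: SET count = 9): {count=9, max=14, total=0}
  after event 6 (t=30: INC count by 5): {count=14, max=14, total=0}
  after event 7 (t=34: DEC max by 15): {count=14, max=-1, total=0}
  after event 8 (t=37: SET total = -4): {count=14, max=-1, total=-4}
  after event 9 (t=46: SET count = 47): {count=47, max=-1, total=-4}
  after event 10 (t=52: SET total = 3): {count=47, max=-1, total=3}
  after event 11 (t=53: SET count = 15): {count=15, max=-1, total=3}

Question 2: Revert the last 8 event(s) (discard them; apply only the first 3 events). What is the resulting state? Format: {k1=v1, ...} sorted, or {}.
Answer: {max=10, total=0}

Derivation:
Keep first 3 events (discard last 8):
  after event 1 (t=5: INC total by 10): {total=10}
  after event 2 (t=12: INC max by 10): {max=10, total=10}
  after event 3 (t=15: SET total = 0): {max=10, total=0}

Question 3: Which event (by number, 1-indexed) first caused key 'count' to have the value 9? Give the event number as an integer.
Looking for first event where count becomes 9:
  event 5: count (absent) -> 9  <-- first match

Answer: 5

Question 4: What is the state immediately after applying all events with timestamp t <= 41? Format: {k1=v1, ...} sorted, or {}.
Answer: {count=14, max=-1, total=-4}

Derivation:
Apply events with t <= 41 (8 events):
  after event 1 (t=5: INC total by 10): {total=10}
  after event 2 (t=12: INC max by 10): {max=10, total=10}
  after event 3 (t=15: SET total = 0): {max=10, total=0}
  after event 4 (t=21: INC max by 4): {max=14, total=0}
  after event 5 (t=25: SET count = 9): {count=9, max=14, total=0}
  after event 6 (t=30: INC count by 5): {count=14, max=14, total=0}
  after event 7 (t=34: DEC max by 15): {count=14, max=-1, total=0}
  after event 8 (t=37: SET total = -4): {count=14, max=-1, total=-4}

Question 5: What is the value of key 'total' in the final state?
Track key 'total' through all 11 events:
  event 1 (t=5: INC total by 10): total (absent) -> 10
  event 2 (t=12: INC max by 10): total unchanged
  event 3 (t=15: SET total = 0): total 10 -> 0
  event 4 (t=21: INC max by 4): total unchanged
  event 5 (t=25: SET count = 9): total unchanged
  event 6 (t=30: INC count by 5): total unchanged
  event 7 (t=34: DEC max by 15): total unchanged
  event 8 (t=37: SET total = -4): total 0 -> -4
  event 9 (t=46: SET count = 47): total unchanged
  event 10 (t=52: SET total = 3): total -4 -> 3
  event 11 (t=53: SET count = 15): total unchanged
Final: total = 3

Answer: 3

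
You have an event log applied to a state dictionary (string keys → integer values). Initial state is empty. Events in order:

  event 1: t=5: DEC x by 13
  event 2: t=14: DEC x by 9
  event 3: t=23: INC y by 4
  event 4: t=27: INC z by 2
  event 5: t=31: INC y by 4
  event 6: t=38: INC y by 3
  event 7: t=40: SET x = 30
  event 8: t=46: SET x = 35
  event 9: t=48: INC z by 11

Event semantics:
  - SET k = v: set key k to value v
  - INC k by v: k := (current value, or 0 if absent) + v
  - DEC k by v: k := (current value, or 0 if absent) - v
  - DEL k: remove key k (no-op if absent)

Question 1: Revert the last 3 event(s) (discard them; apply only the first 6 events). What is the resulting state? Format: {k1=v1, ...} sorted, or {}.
Answer: {x=-22, y=11, z=2}

Derivation:
Keep first 6 events (discard last 3):
  after event 1 (t=5: DEC x by 13): {x=-13}
  after event 2 (t=14: DEC x by 9): {x=-22}
  after event 3 (t=23: INC y by 4): {x=-22, y=4}
  after event 4 (t=27: INC z by 2): {x=-22, y=4, z=2}
  after event 5 (t=31: INC y by 4): {x=-22, y=8, z=2}
  after event 6 (t=38: INC y by 3): {x=-22, y=11, z=2}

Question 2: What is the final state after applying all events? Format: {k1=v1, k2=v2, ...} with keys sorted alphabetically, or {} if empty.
Answer: {x=35, y=11, z=13}

Derivation:
  after event 1 (t=5: DEC x by 13): {x=-13}
  after event 2 (t=14: DEC x by 9): {x=-22}
  after event 3 (t=23: INC y by 4): {x=-22, y=4}
  after event 4 (t=27: INC z by 2): {x=-22, y=4, z=2}
  after event 5 (t=31: INC y by 4): {x=-22, y=8, z=2}
  after event 6 (t=38: INC y by 3): {x=-22, y=11, z=2}
  after event 7 (t=40: SET x = 30): {x=30, y=11, z=2}
  after event 8 (t=46: SET x = 35): {x=35, y=11, z=2}
  after event 9 (t=48: INC z by 11): {x=35, y=11, z=13}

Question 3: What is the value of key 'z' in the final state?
Track key 'z' through all 9 events:
  event 1 (t=5: DEC x by 13): z unchanged
  event 2 (t=14: DEC x by 9): z unchanged
  event 3 (t=23: INC y by 4): z unchanged
  event 4 (t=27: INC z by 2): z (absent) -> 2
  event 5 (t=31: INC y by 4): z unchanged
  event 6 (t=38: INC y by 3): z unchanged
  event 7 (t=40: SET x = 30): z unchanged
  event 8 (t=46: SET x = 35): z unchanged
  event 9 (t=48: INC z by 11): z 2 -> 13
Final: z = 13

Answer: 13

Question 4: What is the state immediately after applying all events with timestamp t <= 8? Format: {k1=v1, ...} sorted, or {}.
Apply events with t <= 8 (1 events):
  after event 1 (t=5: DEC x by 13): {x=-13}

Answer: {x=-13}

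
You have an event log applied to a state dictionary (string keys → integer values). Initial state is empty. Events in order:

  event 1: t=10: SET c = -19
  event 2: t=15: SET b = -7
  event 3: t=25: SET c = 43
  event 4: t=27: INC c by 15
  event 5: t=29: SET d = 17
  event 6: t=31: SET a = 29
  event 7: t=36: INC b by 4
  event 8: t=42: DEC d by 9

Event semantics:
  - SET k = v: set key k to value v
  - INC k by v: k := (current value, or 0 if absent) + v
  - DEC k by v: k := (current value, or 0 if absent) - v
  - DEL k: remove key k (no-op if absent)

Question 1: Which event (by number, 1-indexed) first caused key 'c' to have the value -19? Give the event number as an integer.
Answer: 1

Derivation:
Looking for first event where c becomes -19:
  event 1: c (absent) -> -19  <-- first match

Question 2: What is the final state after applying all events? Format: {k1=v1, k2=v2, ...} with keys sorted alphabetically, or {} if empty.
  after event 1 (t=10: SET c = -19): {c=-19}
  after event 2 (t=15: SET b = -7): {b=-7, c=-19}
  after event 3 (t=25: SET c = 43): {b=-7, c=43}
  after event 4 (t=27: INC c by 15): {b=-7, c=58}
  after event 5 (t=29: SET d = 17): {b=-7, c=58, d=17}
  after event 6 (t=31: SET a = 29): {a=29, b=-7, c=58, d=17}
  after event 7 (t=36: INC b by 4): {a=29, b=-3, c=58, d=17}
  after event 8 (t=42: DEC d by 9): {a=29, b=-3, c=58, d=8}

Answer: {a=29, b=-3, c=58, d=8}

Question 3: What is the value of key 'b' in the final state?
Track key 'b' through all 8 events:
  event 1 (t=10: SET c = -19): b unchanged
  event 2 (t=15: SET b = -7): b (absent) -> -7
  event 3 (t=25: SET c = 43): b unchanged
  event 4 (t=27: INC c by 15): b unchanged
  event 5 (t=29: SET d = 17): b unchanged
  event 6 (t=31: SET a = 29): b unchanged
  event 7 (t=36: INC b by 4): b -7 -> -3
  event 8 (t=42: DEC d by 9): b unchanged
Final: b = -3

Answer: -3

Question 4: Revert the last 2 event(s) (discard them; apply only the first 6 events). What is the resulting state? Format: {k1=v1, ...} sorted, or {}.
Keep first 6 events (discard last 2):
  after event 1 (t=10: SET c = -19): {c=-19}
  after event 2 (t=15: SET b = -7): {b=-7, c=-19}
  after event 3 (t=25: SET c = 43): {b=-7, c=43}
  after event 4 (t=27: INC c by 15): {b=-7, c=58}
  after event 5 (t=29: SET d = 17): {b=-7, c=58, d=17}
  after event 6 (t=31: SET a = 29): {a=29, b=-7, c=58, d=17}

Answer: {a=29, b=-7, c=58, d=17}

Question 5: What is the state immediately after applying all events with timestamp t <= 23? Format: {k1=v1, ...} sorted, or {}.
Apply events with t <= 23 (2 events):
  after event 1 (t=10: SET c = -19): {c=-19}
  after event 2 (t=15: SET b = -7): {b=-7, c=-19}

Answer: {b=-7, c=-19}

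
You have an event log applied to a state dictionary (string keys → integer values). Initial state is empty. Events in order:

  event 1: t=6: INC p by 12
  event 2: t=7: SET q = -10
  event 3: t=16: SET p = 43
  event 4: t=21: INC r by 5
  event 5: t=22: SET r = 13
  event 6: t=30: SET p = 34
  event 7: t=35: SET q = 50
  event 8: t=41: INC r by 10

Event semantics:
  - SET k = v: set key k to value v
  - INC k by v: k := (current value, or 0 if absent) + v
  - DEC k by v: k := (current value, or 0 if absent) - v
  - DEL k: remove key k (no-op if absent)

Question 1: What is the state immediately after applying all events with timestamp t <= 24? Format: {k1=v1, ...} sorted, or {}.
Apply events with t <= 24 (5 events):
  after event 1 (t=6: INC p by 12): {p=12}
  after event 2 (t=7: SET q = -10): {p=12, q=-10}
  after event 3 (t=16: SET p = 43): {p=43, q=-10}
  after event 4 (t=21: INC r by 5): {p=43, q=-10, r=5}
  after event 5 (t=22: SET r = 13): {p=43, q=-10, r=13}

Answer: {p=43, q=-10, r=13}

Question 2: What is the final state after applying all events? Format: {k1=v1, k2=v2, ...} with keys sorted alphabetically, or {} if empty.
Answer: {p=34, q=50, r=23}

Derivation:
  after event 1 (t=6: INC p by 12): {p=12}
  after event 2 (t=7: SET q = -10): {p=12, q=-10}
  after event 3 (t=16: SET p = 43): {p=43, q=-10}
  after event 4 (t=21: INC r by 5): {p=43, q=-10, r=5}
  after event 5 (t=22: SET r = 13): {p=43, q=-10, r=13}
  after event 6 (t=30: SET p = 34): {p=34, q=-10, r=13}
  after event 7 (t=35: SET q = 50): {p=34, q=50, r=13}
  after event 8 (t=41: INC r by 10): {p=34, q=50, r=23}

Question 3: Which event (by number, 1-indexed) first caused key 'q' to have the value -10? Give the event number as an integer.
Answer: 2

Derivation:
Looking for first event where q becomes -10:
  event 2: q (absent) -> -10  <-- first match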